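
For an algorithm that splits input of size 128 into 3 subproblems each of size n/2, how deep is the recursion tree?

For divide and conquer with division factor 2:

Problem sizes at each level:
Level 0: 128
Level 1: 64
Level 2: 32
Level 3: 16
Level 4: 8
Level 5: 4
Level 6: 2
Level 7: 1

The root is level 0 and the size-1 base case is level 7 (the tree spans levels 0 through 7, i.e. 8 levels counting the root), so the depth is the number of divisions: log_2(128) = 7

The recursion tree depth is log_2(128) = 7. At each level, the problem size is divided by 2, so it takes 7 divisions to reduce to a base case of size 1. The algorithm makes 3 recursive calls at each level.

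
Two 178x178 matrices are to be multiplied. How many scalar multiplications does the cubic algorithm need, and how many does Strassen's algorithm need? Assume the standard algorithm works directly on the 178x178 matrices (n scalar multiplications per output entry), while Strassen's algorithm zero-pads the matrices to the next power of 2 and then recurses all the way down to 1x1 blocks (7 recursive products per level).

Matrix multiplication for 178x178 matrices:

Strassen's algorithm requires power-of-2 dimensions. Pad 178x178 to 256x256 (next power of 2).

Standard algorithm: 178^3 = 5639752 multiplications
Strassen's algorithm: 7^(log2(256)) = 7^8 = 5764801 multiplications
Difference: 5639752 - 5764801 = -125049 (Strassen uses MORE here due to padding overhead — for small or just-over-power-of-2 n, padding can outweigh the per-level savings)

Standard: 5639752 multiplications (178^3). Strassen: 5764801 multiplications (7^8, after padding to 256x256). Strassen reduces 8 recursive multiplications to 7 at each level.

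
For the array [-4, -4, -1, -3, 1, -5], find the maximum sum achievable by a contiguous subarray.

Using Kadane's algorithm on [-4, -4, -1, -3, 1, -5]:

Scanning through the array:
Position 1 (value -4): max_ending_here = -4, max_so_far = -4
Position 2 (value -1): max_ending_here = -1, max_so_far = -1
Position 3 (value -3): max_ending_here = -3, max_so_far = -1
Position 4 (value 1): max_ending_here = 1, max_so_far = 1
Position 5 (value -5): max_ending_here = -4, max_so_far = 1

Maximum subarray: [1]
Maximum sum: 1

The maximum subarray is [1] with sum 1. This subarray runs from index 4 to index 4.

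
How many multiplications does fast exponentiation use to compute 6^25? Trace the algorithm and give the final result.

Computing 6^25 by squaring (build up from 6^1; each line after the first costs one multiplication):

6^1 = 6
6^2 = (6^1)^2 = 6^2 = 36
6^3 = 6 * 6^2 = 6 * 36 = 216
6^6 = (6^3)^2 = 216^2 = 46656
6^12 = (6^6)^2 = 46656^2 = 2176782336
6^24 = (6^12)^2 = 2176782336^2 = 4738381338321616896
6^25 = 6 * 6^24 = 6 * 4738381338321616896 = 28430288029929701376

Result: 28430288029929701376
Multiplications needed: 6 (6 lines after 6^1)

6^25 = 28430288029929701376. Using exponentiation by squaring, this requires 6 multiplications. The key idea: if the exponent is even, square the half-power; if odd, multiply by the base once.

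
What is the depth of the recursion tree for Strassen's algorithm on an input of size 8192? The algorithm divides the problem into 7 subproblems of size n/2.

For divide and conquer with division factor 2:

Problem sizes at each level:
Level 0: 8192
Level 1: 4096
Level 2: 2048
Level 3: 1024
Level 4: 512
Level 5: 256
Level 6: 128
Level 7: 64
Level 8: 32
Level 9: 16
Level 10: 8
Level 11: 4
Level 12: 2
Level 13: 1

The root is level 0 and the size-1 base case is level 13 (the tree spans levels 0 through 13, i.e. 14 levels counting the root), so the depth is the number of divisions: log_2(8192) = 13

The recursion tree depth is log_2(8192) = 13. At each level, the problem size is divided by 2, so it takes 13 divisions to reduce to a base case of size 1. The algorithm makes 7 recursive calls at each level.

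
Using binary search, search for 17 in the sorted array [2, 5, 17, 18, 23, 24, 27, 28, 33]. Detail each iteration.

Binary search for 17 in [2, 5, 17, 18, 23, 24, 27, 28, 33]:

lo=0, hi=8, mid=4, arr[mid]=23 -> 23 > 17, search left half
lo=0, hi=3, mid=1, arr[mid]=5 -> 5 < 17, search right half
lo=2, hi=3, mid=2, arr[mid]=17 -> Found target at index 2!

Binary search finds 17 at index 2 after 3 comparisons. The search repeatedly halves the search space by comparing with the middle element.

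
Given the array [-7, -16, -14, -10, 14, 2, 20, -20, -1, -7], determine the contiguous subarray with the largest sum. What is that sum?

Using Kadane's algorithm on [-7, -16, -14, -10, 14, 2, 20, -20, -1, -7]:

Scanning through the array:
Position 1 (value -16): max_ending_here = -16, max_so_far = -7
Position 2 (value -14): max_ending_here = -14, max_so_far = -7
Position 3 (value -10): max_ending_here = -10, max_so_far = -7
Position 4 (value 14): max_ending_here = 14, max_so_far = 14
Position 5 (value 2): max_ending_here = 16, max_so_far = 16
Position 6 (value 20): max_ending_here = 36, max_so_far = 36
Position 7 (value -20): max_ending_here = 16, max_so_far = 36
Position 8 (value -1): max_ending_here = 15, max_so_far = 36
Position 9 (value -7): max_ending_here = 8, max_so_far = 36

Maximum subarray: [14, 2, 20]
Maximum sum: 36

The maximum subarray is [14, 2, 20] with sum 36. This subarray runs from index 4 to index 6.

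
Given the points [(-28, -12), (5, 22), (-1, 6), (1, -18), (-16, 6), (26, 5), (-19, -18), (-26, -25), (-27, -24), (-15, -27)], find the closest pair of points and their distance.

Computing all pairwise distances among 10 points:

d((-28, -12), (5, 22)) = 47.3814
d((-28, -12), (-1, 6)) = 32.45
d((-28, -12), (1, -18)) = 29.6142
d((-28, -12), (-16, 6)) = 21.6333
d((-28, -12), (26, 5)) = 56.6127
d((-28, -12), (-19, -18)) = 10.8167
d((-28, -12), (-26, -25)) = 13.1529
d((-28, -12), (-27, -24)) = 12.0416
d((-28, -12), (-15, -27)) = 19.8494
d((5, 22), (-1, 6)) = 17.088
d((5, 22), (1, -18)) = 40.1995
d((5, 22), (-16, 6)) = 26.4008
d((5, 22), (26, 5)) = 27.0185
d((5, 22), (-19, -18)) = 46.6476
d((5, 22), (-26, -25)) = 56.3028
d((5, 22), (-27, -24)) = 56.0357
d((5, 22), (-15, -27)) = 52.9245
d((-1, 6), (1, -18)) = 24.0832
d((-1, 6), (-16, 6)) = 15.0
d((-1, 6), (26, 5)) = 27.0185
d((-1, 6), (-19, -18)) = 30.0
d((-1, 6), (-26, -25)) = 39.8246
d((-1, 6), (-27, -24)) = 39.6989
d((-1, 6), (-15, -27)) = 35.8469
d((1, -18), (-16, 6)) = 29.4109
d((1, -18), (26, 5)) = 33.9706
d((1, -18), (-19, -18)) = 20.0
d((1, -18), (-26, -25)) = 27.8927
d((1, -18), (-27, -24)) = 28.6356
d((1, -18), (-15, -27)) = 18.3576
d((-16, 6), (26, 5)) = 42.0119
d((-16, 6), (-19, -18)) = 24.1868
d((-16, 6), (-26, -25)) = 32.573
d((-16, 6), (-27, -24)) = 31.9531
d((-16, 6), (-15, -27)) = 33.0151
d((26, 5), (-19, -18)) = 50.5371
d((26, 5), (-26, -25)) = 60.0333
d((26, 5), (-27, -24)) = 60.4152
d((26, 5), (-15, -27)) = 52.0096
d((-19, -18), (-26, -25)) = 9.8995
d((-19, -18), (-27, -24)) = 10.0
d((-19, -18), (-15, -27)) = 9.8489
d((-26, -25), (-27, -24)) = 1.4142 <-- minimum
d((-26, -25), (-15, -27)) = 11.1803
d((-27, -24), (-15, -27)) = 12.3693

Closest pair: (-26, -25) and (-27, -24) with distance 1.4142

The closest pair is (-26, -25) and (-27, -24) with Euclidean distance 1.4142. For 10 points, brute-force pairwise comparison is shown above. For large n, the divide-and-conquer algorithm (sort by x, recurse on halves, check the dividing strip) achieves O(n log n).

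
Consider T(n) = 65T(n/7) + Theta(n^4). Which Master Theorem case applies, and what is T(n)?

Master Theorem for T(n) = 65T(n/7) + O(n^4):

a = 65, b = 7, c = 4
log_b(a) = log_7(65) = 2.1452

Case 3: c = 4 > log_7(65) = 2.1452
T(n) = O(n^4) = O(n^4)

For T(n) = 65T(n/7) + O(n^4): log_7(65) = 2.1452. This is Case 3 of the Master Theorem (c > log_b(a), work dominated by root), giving O(n^4).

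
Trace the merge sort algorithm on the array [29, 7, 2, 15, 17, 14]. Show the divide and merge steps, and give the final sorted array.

Merge sort trace:

Split: [29, 7, 2, 15, 17, 14] -> [29, 7, 2] and [15, 17, 14]
  Split: [29, 7, 2] -> [29] and [7, 2]
    Split: [7, 2] -> [7] and [2]
    Merge: [7] + [2] -> [2, 7]
  Merge: [29] + [2, 7] -> [2, 7, 29]
  Split: [15, 17, 14] -> [15] and [17, 14]
    Split: [17, 14] -> [17] and [14]
    Merge: [17] + [14] -> [14, 17]
  Merge: [15] + [14, 17] -> [14, 15, 17]
Merge: [2, 7, 29] + [14, 15, 17] -> [2, 7, 14, 15, 17, 29]

Final sorted array: [2, 7, 14, 15, 17, 29]

The merge sort proceeds by recursively splitting the array and merging sorted halves.
After all merges, the sorted array is [2, 7, 14, 15, 17, 29].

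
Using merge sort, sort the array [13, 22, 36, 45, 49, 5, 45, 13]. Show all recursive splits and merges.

Merge sort trace:

Split: [13, 22, 36, 45, 49, 5, 45, 13] -> [13, 22, 36, 45] and [49, 5, 45, 13]
  Split: [13, 22, 36, 45] -> [13, 22] and [36, 45]
    Split: [13, 22] -> [13] and [22]
    Merge: [13] + [22] -> [13, 22]
    Split: [36, 45] -> [36] and [45]
    Merge: [36] + [45] -> [36, 45]
  Merge: [13, 22] + [36, 45] -> [13, 22, 36, 45]
  Split: [49, 5, 45, 13] -> [49, 5] and [45, 13]
    Split: [49, 5] -> [49] and [5]
    Merge: [49] + [5] -> [5, 49]
    Split: [45, 13] -> [45] and [13]
    Merge: [45] + [13] -> [13, 45]
  Merge: [5, 49] + [13, 45] -> [5, 13, 45, 49]
Merge: [13, 22, 36, 45] + [5, 13, 45, 49] -> [5, 13, 13, 22, 36, 45, 45, 49]

Final sorted array: [5, 13, 13, 22, 36, 45, 45, 49]

The merge sort proceeds by recursively splitting the array and merging sorted halves.
After all merges, the sorted array is [5, 13, 13, 22, 36, 45, 45, 49].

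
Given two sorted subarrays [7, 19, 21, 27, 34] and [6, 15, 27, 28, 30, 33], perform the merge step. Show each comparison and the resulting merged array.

Merging process:

Compare 7 vs 6: take 6 from right. Merged: [6]
Compare 7 vs 15: take 7 from left. Merged: [6, 7]
Compare 19 vs 15: take 15 from right. Merged: [6, 7, 15]
Compare 19 vs 27: take 19 from left. Merged: [6, 7, 15, 19]
Compare 21 vs 27: take 21 from left. Merged: [6, 7, 15, 19, 21]
Compare 27 vs 27: take 27 from left. Merged: [6, 7, 15, 19, 21, 27]
Compare 34 vs 27: take 27 from right. Merged: [6, 7, 15, 19, 21, 27, 27]
Compare 34 vs 28: take 28 from right. Merged: [6, 7, 15, 19, 21, 27, 27, 28]
Compare 34 vs 30: take 30 from right. Merged: [6, 7, 15, 19, 21, 27, 27, 28, 30]
Compare 34 vs 33: take 33 from right. Merged: [6, 7, 15, 19, 21, 27, 27, 28, 30, 33]
Append remaining from left: [34]. Merged: [6, 7, 15, 19, 21, 27, 27, 28, 30, 33, 34]

Final merged array: [6, 7, 15, 19, 21, 27, 27, 28, 30, 33, 34]
Total comparisons: 10

The merged array is [6, 7, 15, 19, 21, 27, 27, 28, 30, 33, 34], requiring 10 comparisons. The merge step runs in O(n) time where n is the total number of elements.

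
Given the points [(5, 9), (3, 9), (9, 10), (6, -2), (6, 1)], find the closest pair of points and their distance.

Computing all pairwise distances among 5 points:

d((5, 9), (3, 9)) = 2.0 <-- minimum
d((5, 9), (9, 10)) = 4.1231
d((5, 9), (6, -2)) = 11.0454
d((5, 9), (6, 1)) = 8.0623
d((3, 9), (9, 10)) = 6.0828
d((3, 9), (6, -2)) = 11.4018
d((3, 9), (6, 1)) = 8.544
d((9, 10), (6, -2)) = 12.3693
d((9, 10), (6, 1)) = 9.4868
d((6, -2), (6, 1)) = 3.0

Closest pair: (5, 9) and (3, 9) with distance 2.0

The closest pair is (5, 9) and (3, 9) with Euclidean distance 2.0. For 5 points, brute-force pairwise comparison is shown above. For large n, the divide-and-conquer algorithm (sort by x, recurse on halves, check the dividing strip) achieves O(n log n).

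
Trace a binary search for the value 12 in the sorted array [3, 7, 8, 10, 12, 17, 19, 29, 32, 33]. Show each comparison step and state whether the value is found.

Binary search for 12 in [3, 7, 8, 10, 12, 17, 19, 29, 32, 33]:

lo=0, hi=9, mid=4, arr[mid]=12 -> Found target at index 4!

Binary search finds 12 at index 4 after 1 comparisons. The search repeatedly halves the search space by comparing with the middle element.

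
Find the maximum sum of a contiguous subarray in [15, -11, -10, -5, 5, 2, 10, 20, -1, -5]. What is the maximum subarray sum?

Using Kadane's algorithm on [15, -11, -10, -5, 5, 2, 10, 20, -1, -5]:

Scanning through the array:
Position 1 (value -11): max_ending_here = 4, max_so_far = 15
Position 2 (value -10): max_ending_here = -6, max_so_far = 15
Position 3 (value -5): max_ending_here = -5, max_so_far = 15
Position 4 (value 5): max_ending_here = 5, max_so_far = 15
Position 5 (value 2): max_ending_here = 7, max_so_far = 15
Position 6 (value 10): max_ending_here = 17, max_so_far = 17
Position 7 (value 20): max_ending_here = 37, max_so_far = 37
Position 8 (value -1): max_ending_here = 36, max_so_far = 37
Position 9 (value -5): max_ending_here = 31, max_so_far = 37

Maximum subarray: [5, 2, 10, 20]
Maximum sum: 37

The maximum subarray is [5, 2, 10, 20] with sum 37. This subarray runs from index 4 to index 7.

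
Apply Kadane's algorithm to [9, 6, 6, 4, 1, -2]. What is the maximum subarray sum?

Using Kadane's algorithm on [9, 6, 6, 4, 1, -2]:

Scanning through the array:
Position 1 (value 6): max_ending_here = 15, max_so_far = 15
Position 2 (value 6): max_ending_here = 21, max_so_far = 21
Position 3 (value 4): max_ending_here = 25, max_so_far = 25
Position 4 (value 1): max_ending_here = 26, max_so_far = 26
Position 5 (value -2): max_ending_here = 24, max_so_far = 26

Maximum subarray: [9, 6, 6, 4, 1]
Maximum sum: 26

The maximum subarray is [9, 6, 6, 4, 1] with sum 26. This subarray runs from index 0 to index 4.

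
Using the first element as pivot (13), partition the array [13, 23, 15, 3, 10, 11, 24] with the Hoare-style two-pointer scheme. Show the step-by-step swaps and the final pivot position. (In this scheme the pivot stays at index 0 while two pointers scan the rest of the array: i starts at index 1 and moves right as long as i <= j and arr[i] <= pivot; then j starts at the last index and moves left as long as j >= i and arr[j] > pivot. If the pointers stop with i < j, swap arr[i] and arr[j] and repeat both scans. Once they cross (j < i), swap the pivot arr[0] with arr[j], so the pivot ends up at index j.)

Hoare-style two-pointer partition with pivot = 13:

Initial array: [13, 23, 15, 3, 10, 11, 24]

Pointers start at i = 1, j = 6.
i stops at index 1 (arr[1]=23 > 13), j stops at index 5 (arr[5]=11 <= 13): swap arr[1] and arr[5], array becomes [13, 11, 15, 3, 10, 23, 24]
i stops at index 2 (arr[2]=15 > 13), j stops at index 4 (arr[4]=10 <= 13): swap arr[2] and arr[4], array becomes [13, 11, 10, 3, 15, 23, 24]
i ends at 4, j ends at 3: the pointers have crossed (j < i), so scanning stops.

Swap pivot arr[0] with arr[3] to place pivot at position 3: [3, 11, 10, 13, 15, 23, 24]
Pivot position: 3

After partitioning with pivot 13, the array becomes [3, 11, 10, 13, 15, 23, 24]. The pivot is placed at index 3. All elements to the left of the pivot are <= 13, and all elements to the right are > 13.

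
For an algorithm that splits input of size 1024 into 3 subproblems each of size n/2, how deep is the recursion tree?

For divide and conquer with division factor 2:

Problem sizes at each level:
Level 0: 1024
Level 1: 512
Level 2: 256
Level 3: 128
Level 4: 64
Level 5: 32
Level 6: 16
Level 7: 8
Level 8: 4
Level 9: 2
Level 10: 1

The root is level 0 and the size-1 base case is level 10 (the tree spans levels 0 through 10, i.e. 11 levels counting the root), so the depth is the number of divisions: log_2(1024) = 10

The recursion tree depth is log_2(1024) = 10. At each level, the problem size is divided by 2, so it takes 10 divisions to reduce to a base case of size 1. The algorithm makes 3 recursive calls at each level.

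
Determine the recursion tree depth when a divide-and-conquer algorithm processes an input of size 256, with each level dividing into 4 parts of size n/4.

For divide and conquer with division factor 4:

Problem sizes at each level:
Level 0: 256
Level 1: 64
Level 2: 16
Level 3: 4
Level 4: 1

The root is level 0 and the size-1 base case is level 4 (the tree spans levels 0 through 4, i.e. 5 levels counting the root), so the depth is the number of divisions: log_4(256) = 4

The recursion tree depth is log_4(256) = 4. At each level, the problem size is divided by 4, so it takes 4 divisions to reduce to a base case of size 1. The algorithm makes 4 recursive calls at each level.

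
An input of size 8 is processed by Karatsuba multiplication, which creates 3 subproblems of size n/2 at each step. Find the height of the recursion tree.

For divide and conquer with division factor 2:

Problem sizes at each level:
Level 0: 8
Level 1: 4
Level 2: 2
Level 3: 1

The root is level 0 and the size-1 base case is level 3 (the tree spans levels 0 through 3, i.e. 4 levels counting the root), so the depth is the number of divisions: log_2(8) = 3

The recursion tree depth is log_2(8) = 3. At each level, the problem size is divided by 2, so it takes 3 divisions to reduce to a base case of size 1. The algorithm makes 3 recursive calls at each level.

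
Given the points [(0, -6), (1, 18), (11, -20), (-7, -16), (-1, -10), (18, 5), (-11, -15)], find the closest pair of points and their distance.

Computing all pairwise distances among 7 points:

d((0, -6), (1, 18)) = 24.0208
d((0, -6), (11, -20)) = 17.8045
d((0, -6), (-7, -16)) = 12.2066
d((0, -6), (-1, -10)) = 4.1231 <-- minimum
d((0, -6), (18, 5)) = 21.095
d((0, -6), (-11, -15)) = 14.2127
d((1, 18), (11, -20)) = 39.2938
d((1, 18), (-7, -16)) = 34.9285
d((1, 18), (-1, -10)) = 28.0713
d((1, 18), (18, 5)) = 21.4009
d((1, 18), (-11, -15)) = 35.1141
d((11, -20), (-7, -16)) = 18.4391
d((11, -20), (-1, -10)) = 15.6205
d((11, -20), (18, 5)) = 25.9615
d((11, -20), (-11, -15)) = 22.561
d((-7, -16), (-1, -10)) = 8.4853
d((-7, -16), (18, 5)) = 32.6497
d((-7, -16), (-11, -15)) = 4.1231 <-- minimum
d((-1, -10), (18, 5)) = 24.2074
d((-1, -10), (-11, -15)) = 11.1803
d((18, 5), (-11, -15)) = 35.2278

Minimum distance: 4.1231 (tie among 2 pairs: (0, -6) and (-1, -10); (-7, -16) and (-11, -15))

The minimum Euclidean distance is 4.1231. There is a tie: 2 pairs achieve this minimum — (0, -6) and (-1, -10); (-7, -16) and (-11, -15). Any of these is a valid closest pair. For 7 points, brute-force pairwise comparison is shown above. For large n, the divide-and-conquer algorithm (sort by x, recurse on halves, check the dividing strip) achieves O(n log n).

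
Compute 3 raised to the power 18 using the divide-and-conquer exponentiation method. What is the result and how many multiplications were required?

Computing 3^18 by squaring (build up from 3^1; each line after the first costs one multiplication):

3^1 = 3
3^2 = (3^1)^2 = 3^2 = 9
3^4 = (3^2)^2 = 9^2 = 81
3^8 = (3^4)^2 = 81^2 = 6561
3^9 = 3 * 3^8 = 3 * 6561 = 19683
3^18 = (3^9)^2 = 19683^2 = 387420489

Result: 387420489
Multiplications needed: 5 (5 lines after 3^1)

3^18 = 387420489. Using exponentiation by squaring, this requires 5 multiplications. The key idea: if the exponent is even, square the half-power; if odd, multiply by the base once.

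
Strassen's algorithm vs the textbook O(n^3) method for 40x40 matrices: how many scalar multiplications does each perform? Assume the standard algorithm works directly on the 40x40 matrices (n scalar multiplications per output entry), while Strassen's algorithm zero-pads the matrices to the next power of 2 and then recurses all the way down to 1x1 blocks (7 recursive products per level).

Matrix multiplication for 40x40 matrices:

Strassen's algorithm requires power-of-2 dimensions. Pad 40x40 to 64x64 (next power of 2).

Standard algorithm: 40^3 = 64000 multiplications
Strassen's algorithm: 7^(log2(64)) = 7^6 = 117649 multiplications
Difference: 64000 - 117649 = -53649 (Strassen uses MORE here due to padding overhead — for small or just-over-power-of-2 n, padding can outweigh the per-level savings)

Standard: 64000 multiplications (40^3). Strassen: 117649 multiplications (7^6, after padding to 64x64). Strassen reduces 8 recursive multiplications to 7 at each level.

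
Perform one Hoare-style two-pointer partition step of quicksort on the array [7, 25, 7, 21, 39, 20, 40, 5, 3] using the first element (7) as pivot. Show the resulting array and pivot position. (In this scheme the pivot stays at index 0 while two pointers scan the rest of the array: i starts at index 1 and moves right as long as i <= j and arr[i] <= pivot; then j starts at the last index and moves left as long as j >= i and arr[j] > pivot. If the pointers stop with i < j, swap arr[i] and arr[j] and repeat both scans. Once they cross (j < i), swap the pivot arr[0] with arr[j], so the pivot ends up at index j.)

Hoare-style two-pointer partition with pivot = 7:

Initial array: [7, 25, 7, 21, 39, 20, 40, 5, 3]

Pointers start at i = 1, j = 8.
i stops at index 1 (arr[1]=25 > 7), j stops at index 8 (arr[8]=3 <= 7): swap arr[1] and arr[8], array becomes [7, 3, 7, 21, 39, 20, 40, 5, 25]
i stops at index 3 (arr[3]=21 > 7), j stops at index 7 (arr[7]=5 <= 7): swap arr[3] and arr[7], array becomes [7, 3, 7, 5, 39, 20, 40, 21, 25]
i ends at 4, j ends at 3: the pointers have crossed (j < i), so scanning stops.

Swap pivot arr[0] with arr[3] to place pivot at position 3: [5, 3, 7, 7, 39, 20, 40, 21, 25]
Pivot position: 3

After partitioning with pivot 7, the array becomes [5, 3, 7, 7, 39, 20, 40, 21, 25]. The pivot is placed at index 3. All elements to the left of the pivot are <= 7, and all elements to the right are > 7.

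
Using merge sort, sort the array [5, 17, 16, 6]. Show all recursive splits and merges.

Merge sort trace:

Split: [5, 17, 16, 6] -> [5, 17] and [16, 6]
  Split: [5, 17] -> [5] and [17]
  Merge: [5] + [17] -> [5, 17]
  Split: [16, 6] -> [16] and [6]
  Merge: [16] + [6] -> [6, 16]
Merge: [5, 17] + [6, 16] -> [5, 6, 16, 17]

Final sorted array: [5, 6, 16, 17]

The merge sort proceeds by recursively splitting the array and merging sorted halves.
After all merges, the sorted array is [5, 6, 16, 17].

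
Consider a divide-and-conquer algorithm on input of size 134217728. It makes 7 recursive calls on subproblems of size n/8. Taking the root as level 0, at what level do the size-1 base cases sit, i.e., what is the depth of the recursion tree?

For divide and conquer with division factor 8:

Problem sizes at each level:
Level 0: 134217728
Level 1: 16777216
Level 2: 2097152
Level 3: 262144
Level 4: 32768
Level 5: 4096
Level 6: 512
Level 7: 64
Level 8: 8
Level 9: 1

The root is level 0 and the size-1 base case is level 9 (the tree spans levels 0 through 9, i.e. 10 levels counting the root), so the depth is the number of divisions: log_8(134217728) = 9

The recursion tree depth is log_8(134217728) = 9. At each level, the problem size is divided by 8, so it takes 9 divisions to reduce to a base case of size 1. The algorithm makes 7 recursive calls at each level.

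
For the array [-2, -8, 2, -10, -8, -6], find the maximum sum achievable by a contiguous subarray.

Using Kadane's algorithm on [-2, -8, 2, -10, -8, -6]:

Scanning through the array:
Position 1 (value -8): max_ending_here = -8, max_so_far = -2
Position 2 (value 2): max_ending_here = 2, max_so_far = 2
Position 3 (value -10): max_ending_here = -8, max_so_far = 2
Position 4 (value -8): max_ending_here = -8, max_so_far = 2
Position 5 (value -6): max_ending_here = -6, max_so_far = 2

Maximum subarray: [2]
Maximum sum: 2

The maximum subarray is [2] with sum 2. This subarray runs from index 2 to index 2.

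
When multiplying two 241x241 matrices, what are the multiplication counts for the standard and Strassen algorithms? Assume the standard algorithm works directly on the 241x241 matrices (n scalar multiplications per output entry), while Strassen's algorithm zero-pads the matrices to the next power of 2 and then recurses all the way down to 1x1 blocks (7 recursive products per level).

Matrix multiplication for 241x241 matrices:

Strassen's algorithm requires power-of-2 dimensions. Pad 241x241 to 256x256 (next power of 2).

Standard algorithm: 241^3 = 13997521 multiplications
Strassen's algorithm: 7^(log2(256)) = 7^8 = 5764801 multiplications
Savings: 13997521 - 5764801 = 8232720 multiplications

Standard: 13997521 multiplications (241^3). Strassen: 5764801 multiplications (7^8, after padding to 256x256). Strassen reduces 8 recursive multiplications to 7 at each level.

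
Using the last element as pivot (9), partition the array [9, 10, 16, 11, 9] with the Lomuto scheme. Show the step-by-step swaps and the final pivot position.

Lomuto partition with pivot = 9:

Initial array: [9, 10, 16, 11, 9]

arr[0]=9 <= 9: swap with position 0, array becomes [9, 10, 16, 11, 9]
arr[1]=10 > 9: no swap
arr[2]=16 > 9: no swap
arr[3]=11 > 9: no swap

Place pivot at position 1: [9, 9, 16, 11, 10]
Pivot position: 1

After partitioning with pivot 9, the array becomes [9, 9, 16, 11, 10]. The pivot is placed at index 1. All elements to the left of the pivot are <= 9, and all elements to the right are > 9.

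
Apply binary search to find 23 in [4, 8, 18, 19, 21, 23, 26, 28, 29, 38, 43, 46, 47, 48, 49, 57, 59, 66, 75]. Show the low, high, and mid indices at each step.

Binary search for 23 in [4, 8, 18, 19, 21, 23, 26, 28, 29, 38, 43, 46, 47, 48, 49, 57, 59, 66, 75]:

lo=0, hi=18, mid=9, arr[mid]=38 -> 38 > 23, search left half
lo=0, hi=8, mid=4, arr[mid]=21 -> 21 < 23, search right half
lo=5, hi=8, mid=6, arr[mid]=26 -> 26 > 23, search left half
lo=5, hi=5, mid=5, arr[mid]=23 -> Found target at index 5!

Binary search finds 23 at index 5 after 4 comparisons. The search repeatedly halves the search space by comparing with the middle element.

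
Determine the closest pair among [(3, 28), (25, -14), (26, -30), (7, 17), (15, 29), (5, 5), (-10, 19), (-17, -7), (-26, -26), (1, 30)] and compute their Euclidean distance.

Computing all pairwise distances among 10 points:

d((3, 28), (25, -14)) = 47.4131
d((3, 28), (26, -30)) = 62.3939
d((3, 28), (7, 17)) = 11.7047
d((3, 28), (15, 29)) = 12.0416
d((3, 28), (5, 5)) = 23.0868
d((3, 28), (-10, 19)) = 15.8114
d((3, 28), (-17, -7)) = 40.3113
d((3, 28), (-26, -26)) = 61.2944
d((3, 28), (1, 30)) = 2.8284 <-- minimum
d((25, -14), (26, -30)) = 16.0312
d((25, -14), (7, 17)) = 35.8469
d((25, -14), (15, 29)) = 44.1475
d((25, -14), (5, 5)) = 27.5862
d((25, -14), (-10, 19)) = 48.1041
d((25, -14), (-17, -7)) = 42.5793
d((25, -14), (-26, -26)) = 52.3927
d((25, -14), (1, 30)) = 50.1199
d((26, -30), (7, 17)) = 50.6952
d((26, -30), (15, 29)) = 60.0167
d((26, -30), (5, 5)) = 40.8167
d((26, -30), (-10, 19)) = 60.803
d((26, -30), (-17, -7)) = 48.7647
d((26, -30), (-26, -26)) = 52.1536
d((26, -30), (1, 30)) = 65.0
d((7, 17), (15, 29)) = 14.4222
d((7, 17), (5, 5)) = 12.1655
d((7, 17), (-10, 19)) = 17.1172
d((7, 17), (-17, -7)) = 33.9411
d((7, 17), (-26, -26)) = 54.2033
d((7, 17), (1, 30)) = 14.3178
d((15, 29), (5, 5)) = 26.0
d((15, 29), (-10, 19)) = 26.9258
d((15, 29), (-17, -7)) = 48.1664
d((15, 29), (-26, -26)) = 68.6003
d((15, 29), (1, 30)) = 14.0357
d((5, 5), (-10, 19)) = 20.5183
d((5, 5), (-17, -7)) = 25.0599
d((5, 5), (-26, -26)) = 43.8406
d((5, 5), (1, 30)) = 25.318
d((-10, 19), (-17, -7)) = 26.9258
d((-10, 19), (-26, -26)) = 47.7598
d((-10, 19), (1, 30)) = 15.5563
d((-17, -7), (-26, -26)) = 21.0238
d((-17, -7), (1, 30)) = 41.1461
d((-26, -26), (1, 30)) = 62.1691

Closest pair: (3, 28) and (1, 30) with distance 2.8284

The closest pair is (3, 28) and (1, 30) with Euclidean distance 2.8284. For 10 points, brute-force pairwise comparison is shown above. For large n, the divide-and-conquer algorithm (sort by x, recurse on halves, check the dividing strip) achieves O(n log n).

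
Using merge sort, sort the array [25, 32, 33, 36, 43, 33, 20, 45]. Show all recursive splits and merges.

Merge sort trace:

Split: [25, 32, 33, 36, 43, 33, 20, 45] -> [25, 32, 33, 36] and [43, 33, 20, 45]
  Split: [25, 32, 33, 36] -> [25, 32] and [33, 36]
    Split: [25, 32] -> [25] and [32]
    Merge: [25] + [32] -> [25, 32]
    Split: [33, 36] -> [33] and [36]
    Merge: [33] + [36] -> [33, 36]
  Merge: [25, 32] + [33, 36] -> [25, 32, 33, 36]
  Split: [43, 33, 20, 45] -> [43, 33] and [20, 45]
    Split: [43, 33] -> [43] and [33]
    Merge: [43] + [33] -> [33, 43]
    Split: [20, 45] -> [20] and [45]
    Merge: [20] + [45] -> [20, 45]
  Merge: [33, 43] + [20, 45] -> [20, 33, 43, 45]
Merge: [25, 32, 33, 36] + [20, 33, 43, 45] -> [20, 25, 32, 33, 33, 36, 43, 45]

Final sorted array: [20, 25, 32, 33, 33, 36, 43, 45]

The merge sort proceeds by recursively splitting the array and merging sorted halves.
After all merges, the sorted array is [20, 25, 32, 33, 33, 36, 43, 45].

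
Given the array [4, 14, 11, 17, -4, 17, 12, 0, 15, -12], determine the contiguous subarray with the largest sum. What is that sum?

Using Kadane's algorithm on [4, 14, 11, 17, -4, 17, 12, 0, 15, -12]:

Scanning through the array:
Position 1 (value 14): max_ending_here = 18, max_so_far = 18
Position 2 (value 11): max_ending_here = 29, max_so_far = 29
Position 3 (value 17): max_ending_here = 46, max_so_far = 46
Position 4 (value -4): max_ending_here = 42, max_so_far = 46
Position 5 (value 17): max_ending_here = 59, max_so_far = 59
Position 6 (value 12): max_ending_here = 71, max_so_far = 71
Position 7 (value 0): max_ending_here = 71, max_so_far = 71
Position 8 (value 15): max_ending_here = 86, max_so_far = 86
Position 9 (value -12): max_ending_here = 74, max_so_far = 86

Maximum subarray: [4, 14, 11, 17, -4, 17, 12, 0, 15]
Maximum sum: 86

The maximum subarray is [4, 14, 11, 17, -4, 17, 12, 0, 15] with sum 86. This subarray runs from index 0 to index 8.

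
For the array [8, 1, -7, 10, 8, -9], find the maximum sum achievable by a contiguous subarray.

Using Kadane's algorithm on [8, 1, -7, 10, 8, -9]:

Scanning through the array:
Position 1 (value 1): max_ending_here = 9, max_so_far = 9
Position 2 (value -7): max_ending_here = 2, max_so_far = 9
Position 3 (value 10): max_ending_here = 12, max_so_far = 12
Position 4 (value 8): max_ending_here = 20, max_so_far = 20
Position 5 (value -9): max_ending_here = 11, max_so_far = 20

Maximum subarray: [8, 1, -7, 10, 8]
Maximum sum: 20

The maximum subarray is [8, 1, -7, 10, 8] with sum 20. This subarray runs from index 0 to index 4.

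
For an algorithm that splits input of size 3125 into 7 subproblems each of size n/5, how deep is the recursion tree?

For divide and conquer with division factor 5:

Problem sizes at each level:
Level 0: 3125
Level 1: 625
Level 2: 125
Level 3: 25
Level 4: 5
Level 5: 1

The root is level 0 and the size-1 base case is level 5 (the tree spans levels 0 through 5, i.e. 6 levels counting the root), so the depth is the number of divisions: log_5(3125) = 5

The recursion tree depth is log_5(3125) = 5. At each level, the problem size is divided by 5, so it takes 5 divisions to reduce to a base case of size 1. The algorithm makes 7 recursive calls at each level.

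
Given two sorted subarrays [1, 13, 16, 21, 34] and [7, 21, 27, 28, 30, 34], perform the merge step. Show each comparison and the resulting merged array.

Merging process:

Compare 1 vs 7: take 1 from left. Merged: [1]
Compare 13 vs 7: take 7 from right. Merged: [1, 7]
Compare 13 vs 21: take 13 from left. Merged: [1, 7, 13]
Compare 16 vs 21: take 16 from left. Merged: [1, 7, 13, 16]
Compare 21 vs 21: take 21 from left. Merged: [1, 7, 13, 16, 21]
Compare 34 vs 21: take 21 from right. Merged: [1, 7, 13, 16, 21, 21]
Compare 34 vs 27: take 27 from right. Merged: [1, 7, 13, 16, 21, 21, 27]
Compare 34 vs 28: take 28 from right. Merged: [1, 7, 13, 16, 21, 21, 27, 28]
Compare 34 vs 30: take 30 from right. Merged: [1, 7, 13, 16, 21, 21, 27, 28, 30]
Compare 34 vs 34: take 34 from left. Merged: [1, 7, 13, 16, 21, 21, 27, 28, 30, 34]
Append remaining from right: [34]. Merged: [1, 7, 13, 16, 21, 21, 27, 28, 30, 34, 34]

Final merged array: [1, 7, 13, 16, 21, 21, 27, 28, 30, 34, 34]
Total comparisons: 10

The merged array is [1, 7, 13, 16, 21, 21, 27, 28, 30, 34, 34], requiring 10 comparisons. The merge step runs in O(n) time where n is the total number of elements.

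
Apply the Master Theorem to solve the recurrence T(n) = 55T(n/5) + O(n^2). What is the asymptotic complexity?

Master Theorem for T(n) = 55T(n/5) + O(n^2):

a = 55, b = 5, c = 2
log_b(a) = log_5(55) = 2.4899

Case 1: c = 2 < log_5(55) = 2.4899
T(n) = O(n^(log_5 55))

For T(n) = 55T(n/5) + O(n^2): log_5(55) = 2.4899. This is Case 1 of the Master Theorem (c < log_b(a), work dominated by leaves), giving O(n^(log_5 55)).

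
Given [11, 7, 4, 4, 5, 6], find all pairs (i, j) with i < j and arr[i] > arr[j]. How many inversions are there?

Finding inversions in [11, 7, 4, 4, 5, 6]:

(0, 1): arr[0]=11 > arr[1]=7
(0, 2): arr[0]=11 > arr[2]=4
(0, 3): arr[0]=11 > arr[3]=4
(0, 4): arr[0]=11 > arr[4]=5
(0, 5): arr[0]=11 > arr[5]=6
(1, 2): arr[1]=7 > arr[2]=4
(1, 3): arr[1]=7 > arr[3]=4
(1, 4): arr[1]=7 > arr[4]=5
(1, 5): arr[1]=7 > arr[5]=6

Total inversions: 9

The array has 9 inversion(s): (0,1), (0,2), (0,3), (0,4), (0,5), (1,2), (1,3), (1,4), (1,5). Each pair (i,j) satisfies i < j and arr[i] > arr[j].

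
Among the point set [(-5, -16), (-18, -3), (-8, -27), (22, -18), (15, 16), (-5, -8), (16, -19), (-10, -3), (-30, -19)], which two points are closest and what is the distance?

Computing all pairwise distances among 9 points:

d((-5, -16), (-18, -3)) = 18.3848
d((-5, -16), (-8, -27)) = 11.4018
d((-5, -16), (22, -18)) = 27.074
d((-5, -16), (15, 16)) = 37.7359
d((-5, -16), (-5, -8)) = 8.0
d((-5, -16), (16, -19)) = 21.2132
d((-5, -16), (-10, -3)) = 13.9284
d((-5, -16), (-30, -19)) = 25.1794
d((-18, -3), (-8, -27)) = 26.0
d((-18, -3), (22, -18)) = 42.72
d((-18, -3), (15, 16)) = 38.0789
d((-18, -3), (-5, -8)) = 13.9284
d((-18, -3), (16, -19)) = 37.5766
d((-18, -3), (-10, -3)) = 8.0
d((-18, -3), (-30, -19)) = 20.0
d((-8, -27), (22, -18)) = 31.3209
d((-8, -27), (15, 16)) = 48.7647
d((-8, -27), (-5, -8)) = 19.2354
d((-8, -27), (16, -19)) = 25.2982
d((-8, -27), (-10, -3)) = 24.0832
d((-8, -27), (-30, -19)) = 23.4094
d((22, -18), (15, 16)) = 34.7131
d((22, -18), (-5, -8)) = 28.7924
d((22, -18), (16, -19)) = 6.0828 <-- minimum
d((22, -18), (-10, -3)) = 35.3412
d((22, -18), (-30, -19)) = 52.0096
d((15, 16), (-5, -8)) = 31.241
d((15, 16), (16, -19)) = 35.0143
d((15, 16), (-10, -3)) = 31.4006
d((15, 16), (-30, -19)) = 57.0088
d((-5, -8), (16, -19)) = 23.7065
d((-5, -8), (-10, -3)) = 7.0711
d((-5, -8), (-30, -19)) = 27.313
d((16, -19), (-10, -3)) = 30.5287
d((16, -19), (-30, -19)) = 46.0
d((-10, -3), (-30, -19)) = 25.6125

Closest pair: (22, -18) and (16, -19) with distance 6.0828

The closest pair is (22, -18) and (16, -19) with Euclidean distance 6.0828. For 9 points, brute-force pairwise comparison is shown above. For large n, the divide-and-conquer algorithm (sort by x, recurse on halves, check the dividing strip) achieves O(n log n).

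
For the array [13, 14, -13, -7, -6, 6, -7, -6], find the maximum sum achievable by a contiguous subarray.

Using Kadane's algorithm on [13, 14, -13, -7, -6, 6, -7, -6]:

Scanning through the array:
Position 1 (value 14): max_ending_here = 27, max_so_far = 27
Position 2 (value -13): max_ending_here = 14, max_so_far = 27
Position 3 (value -7): max_ending_here = 7, max_so_far = 27
Position 4 (value -6): max_ending_here = 1, max_so_far = 27
Position 5 (value 6): max_ending_here = 7, max_so_far = 27
Position 6 (value -7): max_ending_here = 0, max_so_far = 27
Position 7 (value -6): max_ending_here = -6, max_so_far = 27

Maximum subarray: [13, 14]
Maximum sum: 27

The maximum subarray is [13, 14] with sum 27. This subarray runs from index 0 to index 1.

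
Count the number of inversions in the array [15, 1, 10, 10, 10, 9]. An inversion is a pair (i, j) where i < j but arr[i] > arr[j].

Finding inversions in [15, 1, 10, 10, 10, 9]:

(0, 1): arr[0]=15 > arr[1]=1
(0, 2): arr[0]=15 > arr[2]=10
(0, 3): arr[0]=15 > arr[3]=10
(0, 4): arr[0]=15 > arr[4]=10
(0, 5): arr[0]=15 > arr[5]=9
(2, 5): arr[2]=10 > arr[5]=9
(3, 5): arr[3]=10 > arr[5]=9
(4, 5): arr[4]=10 > arr[5]=9

Total inversions: 8

The array has 8 inversion(s): (0,1), (0,2), (0,3), (0,4), (0,5), (2,5), (3,5), (4,5). Each pair (i,j) satisfies i < j and arr[i] > arr[j].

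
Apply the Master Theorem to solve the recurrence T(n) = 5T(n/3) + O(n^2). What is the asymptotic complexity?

Master Theorem for T(n) = 5T(n/3) + O(n^2):

a = 5, b = 3, c = 2
log_b(a) = log_3(5) = 1.4650

Case 3: c = 2 > log_3(5) = 1.4650
T(n) = O(n^2) = O(n^2)

For T(n) = 5T(n/3) + O(n^2): log_3(5) = 1.4650. This is Case 3 of the Master Theorem (c > log_b(a), work dominated by root), giving O(n^2).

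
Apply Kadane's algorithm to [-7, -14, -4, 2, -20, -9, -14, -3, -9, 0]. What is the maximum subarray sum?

Using Kadane's algorithm on [-7, -14, -4, 2, -20, -9, -14, -3, -9, 0]:

Scanning through the array:
Position 1 (value -14): max_ending_here = -14, max_so_far = -7
Position 2 (value -4): max_ending_here = -4, max_so_far = -4
Position 3 (value 2): max_ending_here = 2, max_so_far = 2
Position 4 (value -20): max_ending_here = -18, max_so_far = 2
Position 5 (value -9): max_ending_here = -9, max_so_far = 2
Position 6 (value -14): max_ending_here = -14, max_so_far = 2
Position 7 (value -3): max_ending_here = -3, max_so_far = 2
Position 8 (value -9): max_ending_here = -9, max_so_far = 2
Position 9 (value 0): max_ending_here = 0, max_so_far = 2

Maximum subarray: [2]
Maximum sum: 2

The maximum subarray is [2] with sum 2. This subarray runs from index 3 to index 3.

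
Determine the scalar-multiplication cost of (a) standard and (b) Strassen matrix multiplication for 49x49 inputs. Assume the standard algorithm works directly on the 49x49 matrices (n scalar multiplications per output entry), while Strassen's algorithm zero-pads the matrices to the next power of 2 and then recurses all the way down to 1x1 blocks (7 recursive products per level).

Matrix multiplication for 49x49 matrices:

Strassen's algorithm requires power-of-2 dimensions. Pad 49x49 to 64x64 (next power of 2).

Standard algorithm: 49^3 = 117649 multiplications
Strassen's algorithm: 7^(log2(64)) = 7^6 = 117649 multiplications
Savings: 117649 - 117649 = 0 multiplications

Standard: 117649 multiplications (49^3). Strassen: 117649 multiplications (7^6, after padding to 64x64). Strassen reduces 8 recursive multiplications to 7 at each level.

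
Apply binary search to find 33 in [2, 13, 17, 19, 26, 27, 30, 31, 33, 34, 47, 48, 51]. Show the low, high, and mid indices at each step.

Binary search for 33 in [2, 13, 17, 19, 26, 27, 30, 31, 33, 34, 47, 48, 51]:

lo=0, hi=12, mid=6, arr[mid]=30 -> 30 < 33, search right half
lo=7, hi=12, mid=9, arr[mid]=34 -> 34 > 33, search left half
lo=7, hi=8, mid=7, arr[mid]=31 -> 31 < 33, search right half
lo=8, hi=8, mid=8, arr[mid]=33 -> Found target at index 8!

Binary search finds 33 at index 8 after 4 comparisons. The search repeatedly halves the search space by comparing with the middle element.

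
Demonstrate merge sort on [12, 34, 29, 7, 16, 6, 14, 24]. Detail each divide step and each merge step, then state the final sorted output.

Merge sort trace:

Split: [12, 34, 29, 7, 16, 6, 14, 24] -> [12, 34, 29, 7] and [16, 6, 14, 24]
  Split: [12, 34, 29, 7] -> [12, 34] and [29, 7]
    Split: [12, 34] -> [12] and [34]
    Merge: [12] + [34] -> [12, 34]
    Split: [29, 7] -> [29] and [7]
    Merge: [29] + [7] -> [7, 29]
  Merge: [12, 34] + [7, 29] -> [7, 12, 29, 34]
  Split: [16, 6, 14, 24] -> [16, 6] and [14, 24]
    Split: [16, 6] -> [16] and [6]
    Merge: [16] + [6] -> [6, 16]
    Split: [14, 24] -> [14] and [24]
    Merge: [14] + [24] -> [14, 24]
  Merge: [6, 16] + [14, 24] -> [6, 14, 16, 24]
Merge: [7, 12, 29, 34] + [6, 14, 16, 24] -> [6, 7, 12, 14, 16, 24, 29, 34]

Final sorted array: [6, 7, 12, 14, 16, 24, 29, 34]

The merge sort proceeds by recursively splitting the array and merging sorted halves.
After all merges, the sorted array is [6, 7, 12, 14, 16, 24, 29, 34].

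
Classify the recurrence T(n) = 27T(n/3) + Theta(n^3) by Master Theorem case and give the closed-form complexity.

Master Theorem for T(n) = 27T(n/3) + O(n^3):

a = 27, b = 3, c = 3
log_b(a) = log_3(27) = 3.0000

Case 2: c = 3 = log_3(27) = 3.0000
T(n) = O(n^3 log n) = O(n^3 log n)

For T(n) = 27T(n/3) + O(n^3): log_3(27) = 3.0000. This is Case 2 of the Master Theorem (c = log_b(a), equal work at all levels), giving O(n^3 log n).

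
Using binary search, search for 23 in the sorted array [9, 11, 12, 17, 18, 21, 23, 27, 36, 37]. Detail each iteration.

Binary search for 23 in [9, 11, 12, 17, 18, 21, 23, 27, 36, 37]:

lo=0, hi=9, mid=4, arr[mid]=18 -> 18 < 23, search right half
lo=5, hi=9, mid=7, arr[mid]=27 -> 27 > 23, search left half
lo=5, hi=6, mid=5, arr[mid]=21 -> 21 < 23, search right half
lo=6, hi=6, mid=6, arr[mid]=23 -> Found target at index 6!

Binary search finds 23 at index 6 after 4 comparisons. The search repeatedly halves the search space by comparing with the middle element.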